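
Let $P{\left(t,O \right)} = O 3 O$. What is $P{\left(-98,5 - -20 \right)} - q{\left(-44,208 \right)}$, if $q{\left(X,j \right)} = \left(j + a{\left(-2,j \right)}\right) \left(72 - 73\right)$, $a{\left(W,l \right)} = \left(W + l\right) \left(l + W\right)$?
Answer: $44519$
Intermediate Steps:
$a{\left(W,l \right)} = \left(W + l\right)^{2}$ ($a{\left(W,l \right)} = \left(W + l\right) \left(W + l\right) = \left(W + l\right)^{2}$)
$P{\left(t,O \right)} = 3 O^{2}$ ($P{\left(t,O \right)} = 3 O O = 3 O^{2}$)
$q{\left(X,j \right)} = - j - \left(-2 + j\right)^{2}$ ($q{\left(X,j \right)} = \left(j + \left(-2 + j\right)^{2}\right) \left(72 - 73\right) = \left(j + \left(-2 + j\right)^{2}\right) \left(-1\right) = - j - \left(-2 + j\right)^{2}$)
$P{\left(-98,5 - -20 \right)} - q{\left(-44,208 \right)} = 3 \left(5 - -20\right)^{2} - \left(\left(-1\right) 208 - \left(-2 + 208\right)^{2}\right) = 3 \left(5 + 20\right)^{2} - \left(-208 - 206^{2}\right) = 3 \cdot 25^{2} - \left(-208 - 42436\right) = 3 \cdot 625 - \left(-208 - 42436\right) = 1875 - -42644 = 1875 + 42644 = 44519$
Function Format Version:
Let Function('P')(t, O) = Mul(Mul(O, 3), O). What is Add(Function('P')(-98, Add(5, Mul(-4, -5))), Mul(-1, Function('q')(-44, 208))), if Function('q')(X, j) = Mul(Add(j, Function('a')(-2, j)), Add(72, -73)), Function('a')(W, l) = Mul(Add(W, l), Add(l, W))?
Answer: 44519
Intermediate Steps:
Function('a')(W, l) = Pow(Add(W, l), 2) (Function('a')(W, l) = Mul(Add(W, l), Add(W, l)) = Pow(Add(W, l), 2))
Function('P')(t, O) = Mul(3, Pow(O, 2)) (Function('P')(t, O) = Mul(Mul(3, O), O) = Mul(3, Pow(O, 2)))
Function('q')(X, j) = Add(Mul(-1, j), Mul(-1, Pow(Add(-2, j), 2))) (Function('q')(X, j) = Mul(Add(j, Pow(Add(-2, j), 2)), Add(72, -73)) = Mul(Add(j, Pow(Add(-2, j), 2)), -1) = Add(Mul(-1, j), Mul(-1, Pow(Add(-2, j), 2))))
Add(Function('P')(-98, Add(5, Mul(-4, -5))), Mul(-1, Function('q')(-44, 208))) = Add(Mul(3, Pow(Add(5, Mul(-4, -5)), 2)), Mul(-1, Add(Mul(-1, 208), Mul(-1, Pow(Add(-2, 208), 2))))) = Add(Mul(3, Pow(Add(5, 20), 2)), Mul(-1, Add(-208, Mul(-1, Pow(206, 2))))) = Add(Mul(3, Pow(25, 2)), Mul(-1, Add(-208, Mul(-1, 42436)))) = Add(Mul(3, 625), Mul(-1, Add(-208, -42436))) = Add(1875, Mul(-1, -42644)) = Add(1875, 42644) = 44519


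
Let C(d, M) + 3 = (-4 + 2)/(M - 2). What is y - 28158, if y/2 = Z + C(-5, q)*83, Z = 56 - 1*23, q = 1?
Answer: -28258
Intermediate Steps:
C(d, M) = -3 - 2/(-2 + M) (C(d, M) = -3 + (-4 + 2)/(M - 2) = -3 - 2/(-2 + M))
Z = 33 (Z = 56 - 23 = 33)
y = -100 (y = 2*(33 + ((4 - 3*1)/(-2 + 1))*83) = 2*(33 + ((4 - 3)/(-1))*83) = 2*(33 - 1*1*83) = 2*(33 - 1*83) = 2*(33 - 83) = 2*(-50) = -100)
y - 28158 = -100 - 28158 = -28258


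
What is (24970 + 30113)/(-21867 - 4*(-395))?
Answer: -55083/20287 ≈ -2.7152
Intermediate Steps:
(24970 + 30113)/(-21867 - 4*(-395)) = 55083/(-21867 + 1580) = 55083/(-20287) = 55083*(-1/20287) = -55083/20287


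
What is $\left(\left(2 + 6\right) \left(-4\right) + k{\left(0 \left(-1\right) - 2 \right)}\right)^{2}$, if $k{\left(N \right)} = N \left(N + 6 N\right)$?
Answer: $16$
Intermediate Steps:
$k{\left(N \right)} = 7 N^{2}$ ($k{\left(N \right)} = N 7 N = 7 N^{2}$)
$\left(\left(2 + 6\right) \left(-4\right) + k{\left(0 \left(-1\right) - 2 \right)}\right)^{2} = \left(\left(2 + 6\right) \left(-4\right) + 7 \left(0 \left(-1\right) - 2\right)^{2}\right)^{2} = \left(8 \left(-4\right) + 7 \left(0 - 2\right)^{2}\right)^{2} = \left(-32 + 7 \left(-2\right)^{2}\right)^{2} = \left(-32 + 7 \cdot 4\right)^{2} = \left(-32 + 28\right)^{2} = \left(-4\right)^{2} = 16$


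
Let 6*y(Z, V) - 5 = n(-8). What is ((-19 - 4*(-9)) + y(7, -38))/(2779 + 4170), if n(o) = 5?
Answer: 56/20847 ≈ 0.0026862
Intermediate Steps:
y(Z, V) = 5/3 (y(Z, V) = ⅚ + (⅙)*5 = ⅚ + ⅚ = 5/3)
((-19 - 4*(-9)) + y(7, -38))/(2779 + 4170) = ((-19 - 4*(-9)) + 5/3)/(2779 + 4170) = ((-19 + 36) + 5/3)/6949 = (17 + 5/3)*(1/6949) = (56/3)*(1/6949) = 56/20847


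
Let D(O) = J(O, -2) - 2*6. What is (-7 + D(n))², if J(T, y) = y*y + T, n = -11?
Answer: 676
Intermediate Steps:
J(T, y) = T + y² (J(T, y) = y² + T = T + y²)
D(O) = -8 + O (D(O) = (O + (-2)²) - 2*6 = (O + 4) - 12 = (4 + O) - 12 = -8 + O)
(-7 + D(n))² = (-7 + (-8 - 11))² = (-7 - 19)² = (-26)² = 676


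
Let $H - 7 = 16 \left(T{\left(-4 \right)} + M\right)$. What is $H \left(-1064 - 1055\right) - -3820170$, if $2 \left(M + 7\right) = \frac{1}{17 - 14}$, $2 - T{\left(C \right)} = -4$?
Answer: $\frac{11500771}{3} \approx 3.8336 \cdot 10^{6}$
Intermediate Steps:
$T{\left(C \right)} = 6$ ($T{\left(C \right)} = 2 - -4 = 2 + 4 = 6$)
$M = - \frac{41}{6}$ ($M = -7 + \frac{1}{2 \left(17 - 14\right)} = -7 + \frac{1}{2 \cdot 3} = -7 + \frac{1}{2} \cdot \frac{1}{3} = -7 + \frac{1}{6} = - \frac{41}{6} \approx -6.8333$)
$H = - \frac{19}{3}$ ($H = 7 + 16 \left(6 - \frac{41}{6}\right) = 7 + 16 \left(- \frac{5}{6}\right) = 7 - \frac{40}{3} = - \frac{19}{3} \approx -6.3333$)
$H \left(-1064 - 1055\right) - -3820170 = - \frac{19 \left(-1064 - 1055\right)}{3} - -3820170 = \left(- \frac{19}{3}\right) \left(-2119\right) + 3820170 = \frac{40261}{3} + 3820170 = \frac{11500771}{3}$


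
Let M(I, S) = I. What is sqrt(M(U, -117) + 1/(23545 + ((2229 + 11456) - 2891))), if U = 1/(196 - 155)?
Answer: 6*sqrt(1344543545)/1407899 ≈ 0.15627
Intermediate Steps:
U = 1/41 ≈ 0.024390
sqrt(M(U, -117) + 1/(23545 + ((2229 + 11456) - 2891))) = sqrt(1/41 + 1/(23545 + ((2229 + 11456) - 2891))) = sqrt(1/41 + 1/(23545 + (13685 - 2891))) = sqrt(1/41 + 1/(23545 + 10794)) = sqrt(1/41 + 1/34339) = sqrt(34380/1407899) = 6*sqrt(1344543545)/1407899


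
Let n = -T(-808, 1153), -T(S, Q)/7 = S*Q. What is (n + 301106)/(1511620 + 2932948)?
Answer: -3110131/2222284 ≈ -1.3995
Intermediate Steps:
T(S, Q) = -7*Q*S (T(S, Q) = -7*S*Q = -7*Q*S)
n = -6521368 (n = -(-7)*1153*(-808) = -1*6521368 = -6521368)
(n + 301106)/(1511620 + 2932948) = (-6521368 + 301106)/(1511620 + 2932948) = -6220262/4444568 = -6220262*1/4444568 = -3110131/2222284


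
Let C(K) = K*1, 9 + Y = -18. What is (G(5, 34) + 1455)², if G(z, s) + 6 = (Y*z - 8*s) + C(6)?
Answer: 1098304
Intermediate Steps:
Y = -27 (Y = -9 - 18 = -27)
C(K) = K
G(z, s) = -27*z - 8*s (G(z, s) = -6 + ((-27*z - 8*s) + 6) = -6 + (6 - 27*z - 8*s) = -27*z - 8*s)
(G(5, 34) + 1455)² = ((-27*5 - 8*34) + 1455)² = ((-135 - 272) + 1455)² = (-407 + 1455)² = 1048² = 1098304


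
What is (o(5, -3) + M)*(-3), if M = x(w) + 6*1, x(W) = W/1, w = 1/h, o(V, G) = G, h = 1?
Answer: -12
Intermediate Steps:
w = 1 (w = 1/1 = 1*1 = 1)
x(W) = W (x(W) = W*1 = W)
M = 7 (M = 1 + 6*1 = 1 + 6 = 7)
(o(5, -3) + M)*(-3) = (-3 + 7)*(-3) = 4*(-3) = -12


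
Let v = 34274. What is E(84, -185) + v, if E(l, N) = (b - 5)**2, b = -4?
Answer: 34355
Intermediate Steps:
E(l, N) = 81 (E(l, N) = (-4 - 5)**2 = (-9)**2 = 81)
E(84, -185) + v = 81 + 34274 = 34355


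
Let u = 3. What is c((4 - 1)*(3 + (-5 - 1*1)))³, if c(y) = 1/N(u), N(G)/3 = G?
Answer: 1/729 ≈ 0.0013717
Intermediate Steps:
N(G) = 3*G
c(y) = ⅑ (c(y) = 1/(3*3) = 1/9 = ⅑)
c((4 - 1)*(3 + (-5 - 1*1)))³ = (⅑)³ = 1/729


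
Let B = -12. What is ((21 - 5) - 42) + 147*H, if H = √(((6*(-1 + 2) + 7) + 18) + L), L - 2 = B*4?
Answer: -26 + 147*I*√15 ≈ -26.0 + 569.33*I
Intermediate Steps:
L = -46 (L = 2 - 12*4 = 2 - 48 = -46)
H = I*√15 (H = √(((6*(-1 + 2) + 7) + 18) - 46) = √(((6*1 + 7) + 18) - 46) = √(((6 + 7) + 18) - 46) = √((13 + 18) - 46) = √(31 - 46) = √(-15) = I*√15 ≈ 3.873*I)
((21 - 5) - 42) + 147*H = ((21 - 5) - 42) + 147*(I*√15) = (16 - 42) + 147*I*√15 = -26 + 147*I*√15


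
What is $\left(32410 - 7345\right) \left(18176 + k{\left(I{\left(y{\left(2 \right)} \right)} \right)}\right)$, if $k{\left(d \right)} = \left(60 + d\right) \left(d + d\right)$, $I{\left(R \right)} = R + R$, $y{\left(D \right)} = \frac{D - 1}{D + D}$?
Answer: $\frac{914195745}{2} \approx 4.571 \cdot 10^{8}$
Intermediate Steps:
$y{\left(D \right)} = \frac{-1 + D}{2 D}$
$I{\left(R \right)} = 2 R$
$k{\left(d \right)} = 2 d \left(60 + d\right)$ ($k{\left(d \right)} = \left(60 + d\right) 2 d = 2 d \left(60 + d\right)$)
$\left(32410 - 7345\right) \left(18176 + k{\left(I{\left(y{\left(2 \right)} \right)} \right)}\right) = \left(32410 - 7345\right) \left(18176 + 2 \cdot 2 \frac{-1 + 2}{2 \cdot 2} \left(60 + 2 \frac{-1 + 2}{2 \cdot 2}\right)\right) = 25065 \left(18176 + 2 \cdot 2 \cdot \frac{1}{2} \cdot \frac{1}{2} \cdot 1 \left(60 + 2 \cdot \frac{1}{2} \cdot \frac{1}{2} \cdot 1\right)\right) = 25065 \left(18176 + 2 \cdot 2 \cdot \frac{1}{4} \left(60 + 2 \cdot \frac{1}{4}\right)\right) = 25065 \left(18176 + 2 \cdot \frac{1}{2} \left(60 + \frac{1}{2}\right)\right) = 25065 \left(18176 + 2 \cdot \frac{1}{2} \cdot \frac{121}{2}\right) = 25065 \left(18176 + \frac{121}{2}\right) = 25065 \cdot \frac{36473}{2} = \frac{914195745}{2}$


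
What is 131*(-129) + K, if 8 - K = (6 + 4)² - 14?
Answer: -16977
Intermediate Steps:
K = -78 (K = 8 - ((6 + 4)² - 14) = 8 - (10² - 14) = 8 - (100 - 14) = 8 - 1*86 = 8 - 86 = -78)
131*(-129) + K = 131*(-129) - 78 = -16899 - 78 = -16977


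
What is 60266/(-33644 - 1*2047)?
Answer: -60266/35691 ≈ -1.6885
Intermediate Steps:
60266/(-33644 - 1*2047) = 60266/(-33644 - 2047) = 60266/(-35691) = 60266*(-1/35691) = -60266/35691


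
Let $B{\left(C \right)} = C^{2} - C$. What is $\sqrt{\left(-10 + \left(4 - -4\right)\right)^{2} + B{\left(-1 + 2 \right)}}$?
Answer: $2$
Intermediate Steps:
$\sqrt{\left(-10 + \left(4 - -4\right)\right)^{2} + B{\left(-1 + 2 \right)}} = \sqrt{\left(-10 + \left(4 - -4\right)\right)^{2} + \left(-1 + 2\right) \left(-1 + \left(-1 + 2\right)\right)} = \sqrt{\left(-10 + \left(4 + 4\right)\right)^{2} + 1 \left(-1 + 1\right)} = \sqrt{\left(-10 + 8\right)^{2} + 1 \cdot 0} = \sqrt{\left(-2\right)^{2} + 0} = \sqrt{4 + 0} = \sqrt{4} = 2$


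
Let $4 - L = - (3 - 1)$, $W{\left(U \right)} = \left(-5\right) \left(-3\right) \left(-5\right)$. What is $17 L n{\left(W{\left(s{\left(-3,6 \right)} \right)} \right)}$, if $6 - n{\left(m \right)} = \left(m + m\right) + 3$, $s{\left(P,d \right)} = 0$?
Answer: $15606$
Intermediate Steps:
$W{\left(U \right)} = -75$ ($W{\left(U \right)} = 15 \left(-5\right) = -75$)
$L = 6$ ($L = 4 - - (3 - 1) = 4 - \left(-1\right) 2 = 4 - -2 = 4 + 2 = 6$)
$n{\left(m \right)} = 3 - 2 m$ ($n{\left(m \right)} = 6 - \left(\left(m + m\right) + 3\right) = 6 - \left(2 m + 3\right) = 6 - \left(3 + 2 m\right) = 3 - 2 m$)
$17 L n{\left(W{\left(s{\left(-3,6 \right)} \right)} \right)} = 17 \cdot 6 \left(3 - -150\right) = 102 \left(3 + 150\right) = 102 \cdot 153 = 15606$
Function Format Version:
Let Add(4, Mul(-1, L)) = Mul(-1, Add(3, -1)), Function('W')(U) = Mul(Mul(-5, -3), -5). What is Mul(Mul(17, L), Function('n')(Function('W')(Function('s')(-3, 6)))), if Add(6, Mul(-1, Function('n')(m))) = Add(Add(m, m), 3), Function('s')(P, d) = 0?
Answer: 15606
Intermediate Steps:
Function('W')(U) = -75 (Function('W')(U) = Mul(15, -5) = -75)
L = 6 (L = Add(4, Mul(-1, Mul(-1, Add(3, -1)))) = Add(4, Mul(-1, Mul(-1, 2))) = Add(4, Mul(-1, -2)) = Add(4, 2) = 6)
Function('n')(m) = Add(3, Mul(-2, m)) (Function('n')(m) = Add(6, Mul(-1, Add(Add(m, m), 3))) = Add(6, Mul(-1, Add(Mul(2, m), 3))) = Add(6, Mul(-1, Add(3, Mul(2, m)))) = Add(6, Add(-3, Mul(-2, m))) = Add(3, Mul(-2, m)))
Mul(Mul(17, L), Function('n')(Function('W')(Function('s')(-3, 6)))) = Mul(Mul(17, 6), Add(3, Mul(-2, -75))) = Mul(102, Add(3, 150)) = Mul(102, 153) = 15606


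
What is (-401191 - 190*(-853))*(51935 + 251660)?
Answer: -72595939995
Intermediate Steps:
(-401191 - 190*(-853))*(51935 + 251660) = (-401191 + 162070)*303595 = -239121*303595 = -72595939995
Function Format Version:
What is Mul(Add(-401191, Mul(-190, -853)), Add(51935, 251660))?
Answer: -72595939995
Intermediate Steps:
Mul(Add(-401191, Mul(-190, -853)), Add(51935, 251660)) = Mul(Add(-401191, 162070), 303595) = Mul(-239121, 303595) = -72595939995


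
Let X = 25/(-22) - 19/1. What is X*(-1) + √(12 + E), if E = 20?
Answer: 443/22 + 4*√2 ≈ 25.793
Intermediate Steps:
X = -443/22 (X = 25*(-1/22) - 19*1 = -25/22 - 19 = -443/22 ≈ -20.136)
X*(-1) + √(12 + E) = -443/22*(-1) + √(12 + 20) = 443/22 + √32 = 443/22 + 4*√2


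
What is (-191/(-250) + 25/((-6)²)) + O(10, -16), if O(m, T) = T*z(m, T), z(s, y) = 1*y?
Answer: 1158563/4500 ≈ 257.46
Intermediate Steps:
z(s, y) = y
O(m, T) = T² (O(m, T) = T*T = T²)
(-191/(-250) + 25/((-6)²)) + O(10, -16) = (-191/(-250) + 25/((-6)²)) + (-16)² = (-191*(-1/250) + 25/36) + 256 = (191/250 + 25*(1/36)) + 256 = (191/250 + 25/36) + 256 = 6563/4500 + 256 = 1158563/4500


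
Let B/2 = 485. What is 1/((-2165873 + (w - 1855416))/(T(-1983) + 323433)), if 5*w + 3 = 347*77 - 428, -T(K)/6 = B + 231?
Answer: -1581135/20080157 ≈ -0.078741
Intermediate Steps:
B = 970 (B = 2*485 = 970)
T(K) = -7206 (T(K) = -6*(970 + 231) = -6*1201 = -7206)
w = 26288/5 (w = -3/5 + (347*77 - 428)/5 = -3/5 + (26719 - 428)/5 = -3/5 + (1/5)*26291 = -3/5 + 26291/5 = 26288/5 ≈ 5257.6)
1/((-2165873 + (w - 1855416))/(T(-1983) + 323433)) = 1/((-2165873 + (26288/5 - 1855416))/(-7206 + 323433)) = 1/((-2165873 - 9250792/5)/316227) = 1/(-20080157/5*1/316227) = 1/(-20080157/1581135) = -1581135/20080157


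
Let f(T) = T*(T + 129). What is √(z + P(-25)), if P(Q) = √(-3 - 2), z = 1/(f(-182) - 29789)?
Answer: √(-20143 + 405740449*I*√5)/20143 ≈ 1.0574 + 1.0574*I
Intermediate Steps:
f(T) = T*(129 + T)
z = -1/20143 (z = 1/(-182*(129 - 182) - 29789) = 1/(-182*(-53) - 29789) = 1/(9646 - 29789) = 1/(-20143) = -1/20143 ≈ -4.9645e-5)
P(Q) = I*√5 (P(Q) = √(-5) = I*√5)
√(z + P(-25)) = √(-1/20143 + I*√5)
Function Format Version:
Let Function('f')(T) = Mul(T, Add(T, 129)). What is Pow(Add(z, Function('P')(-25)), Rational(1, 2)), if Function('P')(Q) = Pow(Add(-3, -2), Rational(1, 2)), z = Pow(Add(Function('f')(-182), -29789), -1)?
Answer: Mul(Rational(1, 20143), Pow(Add(-20143, Mul(405740449, I, Pow(5, Rational(1, 2)))), Rational(1, 2))) ≈ Add(1.0574, Mul(1.0574, I))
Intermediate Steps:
Function('f')(T) = Mul(T, Add(129, T))
z = Rational(-1, 20143) (z = Pow(Add(Mul(-182, Add(129, -182)), -29789), -1) = Pow(Add(Mul(-182, -53), -29789), -1) = Pow(Add(9646, -29789), -1) = Pow(-20143, -1) = Rational(-1, 20143) ≈ -4.9645e-5)
Function('P')(Q) = Mul(I, Pow(5, Rational(1, 2))) (Function('P')(Q) = Pow(-5, Rational(1, 2)) = Mul(I, Pow(5, Rational(1, 2))))
Pow(Add(z, Function('P')(-25)), Rational(1, 2)) = Pow(Add(Rational(-1, 20143), Mul(I, Pow(5, Rational(1, 2)))), Rational(1, 2))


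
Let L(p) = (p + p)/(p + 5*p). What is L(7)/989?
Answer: 1/2967 ≈ 0.00033704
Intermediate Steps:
L(p) = 1/3 (L(p) = (2*p)/((6*p)) = (2*p)*(1/(6*p)) = 1/3)
L(7)/989 = (1/3)/989 = (1/3)*(1/989) = 1/2967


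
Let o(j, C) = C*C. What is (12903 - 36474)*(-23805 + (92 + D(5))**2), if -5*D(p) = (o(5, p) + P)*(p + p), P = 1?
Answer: 523394055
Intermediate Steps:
o(j, C) = C**2
D(p) = -2*p*(1 + p**2)/5 (D(p) = -(p**2 + 1)*(p + p)/5 = -(1 + p**2)*2*p/5 = -2*p*(1 + p**2)/5)
(12903 - 36474)*(-23805 + (92 + D(5))**2) = (12903 - 36474)*(-23805 + (92 - 2/5*5*(1 + 5**2))**2) = -23571*(-23805 + (92 - 2/5*5*(1 + 25))**2) = -23571*(-23805 + (92 - 2/5*5*26)**2) = -23571*(-23805 + (92 - 52)**2) = -23571*(-23805 + 40**2) = -23571*(-23805 + 1600) = -23571*(-22205) = 523394055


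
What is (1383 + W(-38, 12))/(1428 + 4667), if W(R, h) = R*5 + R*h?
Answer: 737/6095 ≈ 0.12092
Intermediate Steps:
W(R, h) = 5*R + R*h
(1383 + W(-38, 12))/(1428 + 4667) = (1383 - 38*(5 + 12))/(1428 + 4667) = (1383 - 38*17)/6095 = (1383 - 646)*(1/6095) = 737*(1/6095) = 737/6095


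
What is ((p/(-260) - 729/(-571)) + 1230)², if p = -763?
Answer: 33573604125006169/22040371600 ≈ 1.5233e+6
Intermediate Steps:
((p/(-260) - 729/(-571)) + 1230)² = ((-763/(-260) - 729/(-571)) + 1230)² = ((-763*(-1/260) - 729*(-1/571)) + 1230)² = ((763/260 + 729/571) + 1230)² = (625213/148460 + 1230)² = (183231013/148460)² = 33573604125006169/22040371600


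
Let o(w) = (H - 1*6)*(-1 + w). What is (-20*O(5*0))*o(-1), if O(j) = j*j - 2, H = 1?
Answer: 400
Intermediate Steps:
o(w) = 5 - 5*w (o(w) = (1 - 1*6)*(-1 + w) = (1 - 6)*(-1 + w) = -5*(-1 + w) = 5 - 5*w)
O(j) = -2 + j**2 (O(j) = j**2 - 2 = -2 + j**2)
(-20*O(5*0))*o(-1) = (-20*(-2 + (5*0)**2))*(5 - 5*(-1)) = (-20*(-2 + 0**2))*(5 + 5) = -20*(-2 + 0)*10 = -20*(-2)*10 = 40*10 = 400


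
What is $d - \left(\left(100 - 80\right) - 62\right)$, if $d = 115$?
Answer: $157$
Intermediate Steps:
$d - \left(\left(100 - 80\right) - 62\right) = 115 - \left(\left(100 - 80\right) - 62\right) = 115 - \left(20 - 62\right) = 115 - -42 = 115 + 42 = 157$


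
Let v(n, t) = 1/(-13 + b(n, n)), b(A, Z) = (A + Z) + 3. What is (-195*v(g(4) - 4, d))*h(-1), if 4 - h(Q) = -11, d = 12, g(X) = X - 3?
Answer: 2925/16 ≈ 182.81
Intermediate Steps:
g(X) = -3 + X
h(Q) = 15 (h(Q) = 4 - 1*(-11) = 4 + 11 = 15)
b(A, Z) = 3 + A + Z
v(n, t) = 1/(-10 + 2*n) (v(n, t) = 1/(-13 + (3 + n + n)) = 1/(-13 + (3 + 2*n)) = 1/(-10 + 2*n))
(-195*v(g(4) - 4, d))*h(-1) = -195/(2*(-5 + ((-3 + 4) - 4)))*15 = -195/(2*(-5 + (1 - 4)))*15 = -195/(2*(-5 - 3))*15 = -195/(2*(-8))*15 = -195*(-1)/(2*8)*15 = -195*(-1/16)*15 = (195/16)*15 = 2925/16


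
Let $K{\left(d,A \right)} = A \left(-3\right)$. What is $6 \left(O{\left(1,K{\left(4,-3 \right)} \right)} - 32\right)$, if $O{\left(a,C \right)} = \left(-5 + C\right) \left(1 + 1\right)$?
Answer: $-144$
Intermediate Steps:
$K{\left(d,A \right)} = - 3 A$
$O{\left(a,C \right)} = -10 + 2 C$ ($O{\left(a,C \right)} = \left(-5 + C\right) 2 = -10 + 2 C$)
$6 \left(O{\left(1,K{\left(4,-3 \right)} \right)} - 32\right) = 6 \left(\left(-10 + 2 \left(\left(-3\right) \left(-3\right)\right)\right) - 32\right) = 6 \left(\left(-10 + 2 \cdot 9\right) - 32\right) = 6 \left(\left(-10 + 18\right) - 32\right) = 6 \left(8 - 32\right) = 6 \left(-24\right) = -144$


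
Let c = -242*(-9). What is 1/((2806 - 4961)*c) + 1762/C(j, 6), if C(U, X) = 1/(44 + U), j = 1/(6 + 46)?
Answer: 2366283959071/30508335 ≈ 77562.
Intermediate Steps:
j = 1/52 ≈ 0.019231
c = 2178 (c = -22*(-99) = 2178)
1/((2806 - 4961)*c) + 1762/C(j, 6) = 1/((2806 - 4961)*2178) + 1762/(1/(44 + 1/52)) = (1/2178)/(-2155) + 1762/(1/(2289/52)) = -1/2155*1/2178 + 1762/(52/2289) = -1/4693590 + 1762*(2289/52) = -1/4693590 + 2016609/26 = 2366283959071/30508335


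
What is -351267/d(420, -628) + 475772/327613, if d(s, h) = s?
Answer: -497315201/595660 ≈ -834.90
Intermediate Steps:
-351267/d(420, -628) + 475772/327613 = -351267/420 + 475772/327613 = -351267*1/420 + 475772*(1/327613) = -16727/20 + 43252/29783 = -497315201/595660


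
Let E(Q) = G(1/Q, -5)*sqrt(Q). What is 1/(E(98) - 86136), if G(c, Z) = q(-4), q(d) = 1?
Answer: -43068/3709705199 - 7*sqrt(2)/7419410398 ≈ -1.1611e-5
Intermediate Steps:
G(c, Z) = 1
E(Q) = sqrt(Q) (E(Q) = 1*sqrt(Q) = sqrt(Q))
1/(E(98) - 86136) = 1/(sqrt(98) - 86136) = 1/(7*sqrt(2) - 86136) = 1/(-86136 + 7*sqrt(2))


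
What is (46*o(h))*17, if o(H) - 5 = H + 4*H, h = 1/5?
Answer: 4692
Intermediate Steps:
h = 1/5 ≈ 0.20000
o(H) = 5 + 5*H (o(H) = 5 + (H + 4*H) = 5 + 5*H)
(46*o(h))*17 = (46*(5 + 5*(1/5)))*17 = (46*(5 + 1))*17 = (46*6)*17 = 276*17 = 4692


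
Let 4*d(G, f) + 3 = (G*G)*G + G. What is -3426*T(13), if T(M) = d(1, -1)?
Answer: 1713/2 ≈ 856.50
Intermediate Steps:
d(G, f) = -¾ + G/4 + G³/4 (d(G, f) = -¾ + ((G*G)*G + G)/4 = -¾ + (G²*G + G)/4 = -¾ + (G³ + G)/4 = -¾ + (G + G³)/4 = -¾ + (G/4 + G³/4) = -¾ + G/4 + G³/4)
T(M) = -¼ (T(M) = -¾ + (¼)*1 + (¼)*1³ = -¾ + ¼ + (¼)*1 = -¾ + ¼ + ¼ = -¼)
-3426*T(13) = -3426*(-¼) = 1713/2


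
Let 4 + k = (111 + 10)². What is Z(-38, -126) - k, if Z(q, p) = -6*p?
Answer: -13881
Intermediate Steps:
k = 14637 (k = -4 + (111 + 10)² = -4 + 121² = -4 + 14641 = 14637)
Z(-38, -126) - k = -6*(-126) - 1*14637 = 756 - 14637 = -13881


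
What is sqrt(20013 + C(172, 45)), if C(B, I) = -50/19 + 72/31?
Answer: 5*sqrt(277712911)/589 ≈ 141.47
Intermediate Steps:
C(B, I) = -182/589 (C(B, I) = -50*1/19 + 72*(1/31) = -50/19 + 72/31 = -182/589)
sqrt(20013 + C(172, 45)) = sqrt(20013 - 182/589) = sqrt(11787475/589) = 5*sqrt(277712911)/589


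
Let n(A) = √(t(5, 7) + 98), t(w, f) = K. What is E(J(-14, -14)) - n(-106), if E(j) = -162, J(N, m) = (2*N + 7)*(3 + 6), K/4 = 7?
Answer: -162 - 3*√14 ≈ -173.23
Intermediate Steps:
K = 28 (K = 4*7 = 28)
t(w, f) = 28
J(N, m) = 63 + 18*N (J(N, m) = (7 + 2*N)*9 = 63 + 18*N)
n(A) = 3*√14 (n(A) = √(28 + 98) = √126 = 3*√14)
E(J(-14, -14)) - n(-106) = -162 - 3*√14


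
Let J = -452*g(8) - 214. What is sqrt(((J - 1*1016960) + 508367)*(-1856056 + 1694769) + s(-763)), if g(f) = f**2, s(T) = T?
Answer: sqrt(86729664182) ≈ 2.9450e+5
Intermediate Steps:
J = -29142 (J = -452*8**2 - 214 = -452*64 - 214 = -28928 - 214 = -29142)
sqrt(((J - 1*1016960) + 508367)*(-1856056 + 1694769) + s(-763)) = sqrt(((-29142 - 1*1016960) + 508367)*(-1856056 + 1694769) - 763) = sqrt(((-29142 - 1016960) + 508367)*(-161287) - 763) = sqrt((-1046102 + 508367)*(-161287) - 763) = sqrt(-537735*(-161287) - 763) = sqrt(86729664945 - 763) = sqrt(86729664182)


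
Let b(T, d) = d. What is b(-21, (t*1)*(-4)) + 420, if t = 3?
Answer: 408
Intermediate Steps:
b(-21, (t*1)*(-4)) + 420 = (3*1)*(-4) + 420 = 3*(-4) + 420 = -12 + 420 = 408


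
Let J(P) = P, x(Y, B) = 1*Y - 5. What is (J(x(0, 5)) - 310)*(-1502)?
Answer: 473130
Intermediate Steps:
x(Y, B) = -5 + Y (x(Y, B) = Y - 5 = -5 + Y)
(J(x(0, 5)) - 310)*(-1502) = ((-5 + 0) - 310)*(-1502) = (-5 - 310)*(-1502) = -315*(-1502) = 473130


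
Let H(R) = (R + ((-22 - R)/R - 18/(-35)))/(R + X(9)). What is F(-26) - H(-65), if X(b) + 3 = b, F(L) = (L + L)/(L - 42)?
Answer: -154929/456365 ≈ -0.33948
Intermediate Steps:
F(L) = 2*L/(-42 + L) (F(L) = (2*L)/(-42 + L) = 2*L/(-42 + L))
X(b) = -3 + b
H(R) = (18/35 + R + (-22 - R)/R)/(6 + R) (H(R) = (R + ((-22 - R)/R - 18/(-35)))/(R + (-3 + 9)) = (R + ((-22 - R)/R - 18*(-1/35)))/(R + 6) = (R + ((-22 - R)/R + 18/35))/(6 + R) = (R + (18/35 + (-22 - R)/R))/(6 + R) = (18/35 + R + (-22 - R)/R)/(6 + R))
F(-26) - H(-65) = 2*(-26)/(-42 - 26) - (-22 + (-65)**2 - 17/35*(-65))/((-65)*(6 - 65)) = 2*(-26)/(-68) - (-1)*(-22 + 4225 + 221/7)/(65*(-59)) = 2*(-26)*(-1/68) - (-1)*(-1)*29642/(65*59*7) = 13/17 - 1*29642/26845 = 13/17 - 29642/26845 = -154929/456365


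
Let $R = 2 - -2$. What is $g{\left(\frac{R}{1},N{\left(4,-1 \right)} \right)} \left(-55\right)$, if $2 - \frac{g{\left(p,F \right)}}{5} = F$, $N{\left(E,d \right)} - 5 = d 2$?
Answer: $275$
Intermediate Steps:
$N{\left(E,d \right)} = 5 + 2 d$ ($N{\left(E,d \right)} = 5 + d 2 = 5 + 2 d$)
$R = 4$ ($R = 2 + 2 = 4$)
$g{\left(p,F \right)} = 10 - 5 F$
$g{\left(\frac{R}{1},N{\left(4,-1 \right)} \right)} \left(-55\right) = \left(10 - 5 \left(5 + 2 \left(-1\right)\right)\right) \left(-55\right) = \left(10 - 5 \left(5 - 2\right)\right) \left(-55\right) = \left(10 - 15\right) \left(-55\right) = \left(-5\right) \left(-55\right) = 275$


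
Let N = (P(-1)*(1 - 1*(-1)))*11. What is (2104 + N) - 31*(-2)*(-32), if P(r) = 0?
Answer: 120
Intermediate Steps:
N = 0 (N = (0*(1 - 1*(-1)))*11 = (0*(1 + 1))*11 = (0*2)*11 = 0*11 = 0)
(2104 + N) - 31*(-2)*(-32) = (2104 + 0) - 31*(-2)*(-32) = 2104 + 62*(-32) = 2104 - 1984 = 120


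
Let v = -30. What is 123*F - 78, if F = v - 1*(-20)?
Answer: -1308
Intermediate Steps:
F = -10 (F = -30 - 1*(-20) = -30 + 20 = -10)
123*F - 78 = 123*(-10) - 78 = -1230 - 78 = -1308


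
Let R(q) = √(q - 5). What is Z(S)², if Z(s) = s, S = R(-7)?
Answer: -12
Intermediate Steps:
R(q) = √(-5 + q)
S = 2*I*√3 (S = √(-5 - 7) = √(-12) = 2*I*√3 ≈ 3.4641*I)
Z(S)² = (2*I*√3)² = -12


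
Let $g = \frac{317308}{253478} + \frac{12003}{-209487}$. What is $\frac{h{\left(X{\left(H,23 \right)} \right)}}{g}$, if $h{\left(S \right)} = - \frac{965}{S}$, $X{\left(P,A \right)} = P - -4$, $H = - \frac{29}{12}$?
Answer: $- \frac{34161222455660}{66953260371} \approx -510.23$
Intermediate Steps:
$H = - \frac{29}{12}$ ($H = \left(-29\right) \frac{1}{12} = - \frac{29}{12} \approx -2.4167$)
$X{\left(P,A \right)} = 4 + P$ ($X{\left(P,A \right)} = P + 4 = 4 + P$)
$g = \frac{10571567427}{8850057631}$ ($g = 317308 \cdot \frac{1}{253478} + 12003 \left(- \frac{1}{209487}\right) = \frac{158654}{126739} - \frac{4001}{69829} = \frac{10571567427}{8850057631} \approx 1.1945$)
$\frac{h{\left(X{\left(H,23 \right)} \right)}}{g} = \frac{\left(-965\right) \frac{1}{4 - \frac{29}{12}}}{\frac{10571567427}{8850057631}} = - \frac{965}{\frac{19}{12}} \cdot \frac{8850057631}{10571567427} = \left(-965\right) \frac{12}{19} \cdot \frac{8850057631}{10571567427} = \left(- \frac{11580}{19}\right) \frac{8850057631}{10571567427} = - \frac{34161222455660}{66953260371}$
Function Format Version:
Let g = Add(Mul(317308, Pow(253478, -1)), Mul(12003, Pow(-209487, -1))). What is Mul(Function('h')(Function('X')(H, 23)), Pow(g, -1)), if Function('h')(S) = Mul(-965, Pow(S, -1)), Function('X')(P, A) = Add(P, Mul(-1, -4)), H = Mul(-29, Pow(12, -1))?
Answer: Rational(-34161222455660, 66953260371) ≈ -510.23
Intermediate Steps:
H = Rational(-29, 12) (H = Mul(-29, Rational(1, 12)) = Rational(-29, 12) ≈ -2.4167)
Function('X')(P, A) = Add(4, P) (Function('X')(P, A) = Add(P, 4) = Add(4, P))
g = Rational(10571567427, 8850057631) (g = Add(Mul(317308, Rational(1, 253478)), Mul(12003, Rational(-1, 209487))) = Add(Rational(158654, 126739), Rational(-4001, 69829)) = Rational(10571567427, 8850057631) ≈ 1.1945)
Mul(Function('h')(Function('X')(H, 23)), Pow(g, -1)) = Mul(Mul(-965, Pow(Add(4, Rational(-29, 12)), -1)), Pow(Rational(10571567427, 8850057631), -1)) = Mul(Mul(-965, Pow(Rational(19, 12), -1)), Rational(8850057631, 10571567427)) = Mul(Mul(-965, Rational(12, 19)), Rational(8850057631, 10571567427)) = Mul(Rational(-11580, 19), Rational(8850057631, 10571567427)) = Rational(-34161222455660, 66953260371)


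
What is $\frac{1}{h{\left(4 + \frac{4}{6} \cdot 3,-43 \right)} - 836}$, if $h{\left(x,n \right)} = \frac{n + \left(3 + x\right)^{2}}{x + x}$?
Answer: $- \frac{6}{4997} \approx -0.0012007$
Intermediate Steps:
$h{\left(x,n \right)} = \frac{n + \left(3 + x\right)^{2}}{2 x}$
$\frac{1}{h{\left(4 + \frac{4}{6} \cdot 3,-43 \right)} - 836} = \frac{1}{\frac{-43 + \left(3 + \left(4 + \frac{4}{6} \cdot 3\right)\right)^{2}}{2 \left(4 + \frac{4}{6} \cdot 3\right)} - 836} = \frac{1}{\frac{-43 + \left(3 + \left(4 + 4 \cdot \frac{1}{6} \cdot 3\right)\right)^{2}}{2 \left(4 + 4 \cdot \frac{1}{6} \cdot 3\right)} - 836} = \frac{1}{\frac{-43 + \left(3 + \left(4 + \frac{2}{3} \cdot 3\right)\right)^{2}}{2 \left(4 + \frac{2}{3} \cdot 3\right)} - 836} = \frac{1}{\frac{-43 + \left(3 + \left(4 + 2\right)\right)^{2}}{2 \left(4 + 2\right)} - 836} = \frac{1}{\frac{-43 + \left(3 + 6\right)^{2}}{2 \cdot 6} - 836} = \frac{1}{\frac{1}{2} \cdot \frac{1}{6} \left(-43 + 9^{2}\right) - 836} = \frac{1}{\frac{1}{2} \cdot \frac{1}{6} \left(-43 + 81\right) - 836} = \frac{1}{\frac{1}{2} \cdot \frac{1}{6} \cdot 38 - 836} = \frac{1}{\frac{19}{6} - 836} = \frac{1}{- \frac{4997}{6}} = - \frac{6}{4997}$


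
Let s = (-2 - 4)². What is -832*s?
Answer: -29952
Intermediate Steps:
s = 36 (s = (-6)² = 36)
-832*s = -832*36 = -29952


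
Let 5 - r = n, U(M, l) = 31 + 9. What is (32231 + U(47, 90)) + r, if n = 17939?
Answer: 14337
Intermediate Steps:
U(M, l) = 40
r = -17934 (r = 5 - 1*17939 = 5 - 17939 = -17934)
(32231 + U(47, 90)) + r = (32231 + 40) - 17934 = 32271 - 17934 = 14337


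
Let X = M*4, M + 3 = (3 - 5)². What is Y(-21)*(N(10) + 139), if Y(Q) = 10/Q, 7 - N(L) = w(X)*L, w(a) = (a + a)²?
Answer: 4940/21 ≈ 235.24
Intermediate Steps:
M = 1 (M = -3 + (3 - 5)² = -3 + (-2)² = -3 + 4 = 1)
X = 4 (X = 1*4 = 4)
w(a) = 4*a² (w(a) = (2*a)² = 4*a²)
N(L) = 7 - 64*L (N(L) = 7 - 4*4²*L = 7 - 4*16*L = 7 - 64*L)
Y(-21)*(N(10) + 139) = (10/(-21))*((7 - 64*10) + 139) = (10*(-1/21))*((7 - 640) + 139) = -10*(-633 + 139)/21 = -10/21*(-494) = 4940/21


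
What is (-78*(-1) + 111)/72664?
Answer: 189/72664 ≈ 0.0026010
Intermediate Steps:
(-78*(-1) + 111)/72664 = (78 + 111)*(1/72664) = 189*(1/72664) = 189/72664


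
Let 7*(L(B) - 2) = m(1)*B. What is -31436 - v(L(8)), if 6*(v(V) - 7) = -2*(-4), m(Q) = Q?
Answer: -94333/3 ≈ -31444.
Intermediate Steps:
L(B) = 2 + B/7 (L(B) = 2 + (1*B)/7 = 2 + B/7)
v(V) = 25/3 (v(V) = 7 + (-2*(-4))/6 = 7 + (⅙)*8 = 7 + 4/3 = 25/3)
-31436 - v(L(8)) = -31436 - 1*25/3 = -31436 - 25/3 = -94333/3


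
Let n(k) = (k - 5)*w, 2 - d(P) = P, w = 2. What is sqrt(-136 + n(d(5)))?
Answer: 2*I*sqrt(38) ≈ 12.329*I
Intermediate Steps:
d(P) = 2 - P
n(k) = -10 + 2*k (n(k) = (k - 5)*2 = (-5 + k)*2 = -10 + 2*k)
sqrt(-136 + n(d(5))) = sqrt(-136 + (-10 + 2*(2 - 1*5))) = sqrt(-136 + (-10 + 2*(2 - 5))) = sqrt(-136 + (-10 + 2*(-3))) = sqrt(-136 + (-10 - 6)) = sqrt(-136 - 16) = sqrt(-152) = 2*I*sqrt(38)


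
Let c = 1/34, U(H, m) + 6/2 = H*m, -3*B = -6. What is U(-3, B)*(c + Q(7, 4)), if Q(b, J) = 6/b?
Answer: -1899/238 ≈ -7.9790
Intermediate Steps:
B = 2 (B = -⅓*(-6) = 2)
U(H, m) = -3 + H*m
c = 1/34 ≈ 0.029412
U(-3, B)*(c + Q(7, 4)) = (-3 - 3*2)*(1/34 + 6/7) = (-3 - 6)*(1/34 + 6*(⅐)) = -9*(1/34 + 6/7) = -9*211/238 = -1899/238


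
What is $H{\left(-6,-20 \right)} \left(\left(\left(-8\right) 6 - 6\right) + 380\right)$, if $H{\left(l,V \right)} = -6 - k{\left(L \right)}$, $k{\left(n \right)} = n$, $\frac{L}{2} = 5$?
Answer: $-5216$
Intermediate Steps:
$L = 10$ ($L = 2 \cdot 5 = 10$)
$H{\left(l,V \right)} = -16$ ($H{\left(l,V \right)} = -6 - 10 = -16$)
$H{\left(-6,-20 \right)} \left(\left(\left(-8\right) 6 - 6\right) + 380\right) = - 16 \left(\left(\left(-8\right) 6 - 6\right) + 380\right) = - 16 \left(\left(-48 - 6\right) + 380\right) = - 16 \left(-54 + 380\right) = \left(-16\right) 326 = -5216$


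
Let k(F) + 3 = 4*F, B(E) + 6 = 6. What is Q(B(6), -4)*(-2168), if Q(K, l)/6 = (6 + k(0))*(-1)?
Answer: 39024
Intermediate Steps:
B(E) = 0 (B(E) = -6 + 6 = 0)
k(F) = -3 + 4*F
Q(K, l) = -18 (Q(K, l) = 6*((6 + (-3 + 4*0))*(-1)) = 6*((6 + (-3 + 0))*(-1)) = 6*((6 - 3)*(-1)) = 6*(3*(-1)) = 6*(-3) = -18)
Q(B(6), -4)*(-2168) = -18*(-2168) = 39024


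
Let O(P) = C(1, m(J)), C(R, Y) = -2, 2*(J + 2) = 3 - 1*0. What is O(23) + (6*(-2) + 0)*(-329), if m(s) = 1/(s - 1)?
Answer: 3946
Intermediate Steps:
J = -½ (J = -2 + (3 - 1*0)/2 = -2 + (3 + 0)/2 = -2 + (½)*3 = -2 + 3/2 = -½ ≈ -0.50000)
m(s) = 1/(-1 + s)
O(P) = -2
O(23) + (6*(-2) + 0)*(-329) = -2 + (6*(-2) + 0)*(-329) = -2 + (-12 + 0)*(-329) = -2 - 12*(-329) = -2 + 3948 = 3946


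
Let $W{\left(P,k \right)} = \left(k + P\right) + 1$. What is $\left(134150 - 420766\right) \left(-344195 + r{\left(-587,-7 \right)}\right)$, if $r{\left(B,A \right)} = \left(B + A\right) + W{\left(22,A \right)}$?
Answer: $98817458168$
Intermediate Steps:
$W{\left(P,k \right)} = 1 + P + k$ ($W{\left(P,k \right)} = \left(P + k\right) + 1 = 1 + P + k$)
$r{\left(B,A \right)} = 23 + B + 2 A$ ($r{\left(B,A \right)} = \left(B + A\right) + \left(1 + 22 + A\right) = \left(A + B\right) + \left(23 + A\right) = 23 + B + 2 A$)
$\left(134150 - 420766\right) \left(-344195 + r{\left(-587,-7 \right)}\right) = \left(134150 - 420766\right) \left(-344195 + \left(23 - 587 + 2 \left(-7\right)\right)\right) = - 286616 \left(-344195 - 578\right) = \left(-286616\right) \left(-344773\right) = 98817458168$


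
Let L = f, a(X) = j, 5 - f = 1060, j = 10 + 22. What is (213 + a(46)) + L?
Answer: -810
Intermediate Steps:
j = 32
f = -1055 (f = 5 - 1*1060 = 5 - 1060 = -1055)
a(X) = 32
L = -1055
(213 + a(46)) + L = (213 + 32) - 1055 = 245 - 1055 = -810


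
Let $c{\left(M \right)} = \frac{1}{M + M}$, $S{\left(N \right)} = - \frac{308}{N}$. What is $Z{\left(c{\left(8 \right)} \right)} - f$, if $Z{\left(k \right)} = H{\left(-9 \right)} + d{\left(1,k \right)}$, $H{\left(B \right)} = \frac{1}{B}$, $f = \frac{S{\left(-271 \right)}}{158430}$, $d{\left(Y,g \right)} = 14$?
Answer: $\frac{894468913}{64401795} \approx 13.889$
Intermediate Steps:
$c{\left(M \right)} = \frac{1}{2 M}$
$f = \frac{154}{21467265}$ ($f = \frac{\left(-308\right) \frac{1}{-271}}{158430} = \left(-308\right) \left(- \frac{1}{271}\right) \frac{1}{158430} = \frac{308}{271} \cdot \frac{1}{158430} = \frac{154}{21467265} \approx 7.1737 \cdot 10^{-6}$)
$Z{\left(k \right)} = \frac{125}{9}$ ($Z{\left(k \right)} = \frac{1}{-9} + 14 = - \frac{1}{9} + 14 = \frac{125}{9}$)
$Z{\left(c{\left(8 \right)} \right)} - f = \frac{125}{9} - \frac{154}{21467265} = \frac{894468913}{64401795}$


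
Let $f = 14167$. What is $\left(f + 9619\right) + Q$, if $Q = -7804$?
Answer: $15982$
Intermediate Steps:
$\left(f + 9619\right) + Q = \left(14167 + 9619\right) - 7804 = 23786 - 7804 = 15982$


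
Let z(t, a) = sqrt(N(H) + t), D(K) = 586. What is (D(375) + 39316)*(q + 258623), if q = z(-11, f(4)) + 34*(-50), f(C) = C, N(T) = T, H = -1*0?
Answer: 10251741546 + 39902*I*sqrt(11) ≈ 1.0252e+10 + 1.3234e+5*I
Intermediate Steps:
H = 0
z(t, a) = sqrt(t) (z(t, a) = sqrt(0 + t) = sqrt(t))
q = -1700 + I*sqrt(11) (q = sqrt(-11) + 34*(-50) = I*sqrt(11) - 1700 = -1700 + I*sqrt(11) ≈ -1700.0 + 3.3166*I)
(D(375) + 39316)*(q + 258623) = (586 + 39316)*((-1700 + I*sqrt(11)) + 258623) = 39902*(256923 + I*sqrt(11)) = 10251741546 + 39902*I*sqrt(11)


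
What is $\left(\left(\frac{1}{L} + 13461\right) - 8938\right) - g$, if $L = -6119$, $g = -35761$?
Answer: $\frac{246497795}{6119} \approx 40284.0$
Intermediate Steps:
$\left(\left(\frac{1}{L} + 13461\right) - 8938\right) - g = \left(\left(\frac{1}{-6119} + 13461\right) - 8938\right) - -35761 = \left(\left(- \frac{1}{6119} + 13461\right) - 8938\right) + 35761 = \left(\frac{82367858}{6119} - 8938\right) + 35761 = \frac{27676236}{6119} + 35761 = \frac{246497795}{6119}$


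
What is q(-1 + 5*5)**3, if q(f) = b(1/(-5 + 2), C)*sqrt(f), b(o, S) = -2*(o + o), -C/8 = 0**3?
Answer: 1024*sqrt(6)/9 ≈ 278.70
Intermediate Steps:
C = 0 (C = -8*0**3 = -8*0 = 0)
b(o, S) = -4*o
q(f) = 4*sqrt(f)/3 (q(f) = (-4/(-5 + 2))*sqrt(f) = (-4/(-3))*sqrt(f) = (-4*(-1/3))*sqrt(f) = 4*sqrt(f)/3)
q(-1 + 5*5)**3 = (4*sqrt(-1 + 5*5)/3)**3 = (4*sqrt(-1 + 25)/3)**3 = (4*sqrt(24)/3)**3 = (4*(2*sqrt(6))/3)**3 = (8*sqrt(6)/3)**3 = 1024*sqrt(6)/9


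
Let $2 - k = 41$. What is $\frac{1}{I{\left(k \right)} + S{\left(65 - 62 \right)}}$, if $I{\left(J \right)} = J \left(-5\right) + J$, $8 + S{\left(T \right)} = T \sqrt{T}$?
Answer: $\frac{148}{21877} - \frac{3 \sqrt{3}}{21877} \approx 0.0065276$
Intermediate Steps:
$S{\left(T \right)} = -8 + T^{\frac{3}{2}}$ ($S{\left(T \right)} = -8 + T \sqrt{T} = -8 + T^{\frac{3}{2}}$)
$k = -39$ ($k = 2 - 41 = -39$)
$I{\left(J \right)} = - 4 J$ ($I{\left(J \right)} = - 5 J + J = - 4 J$)
$\frac{1}{I{\left(k \right)} + S{\left(65 - 62 \right)}} = \frac{1}{\left(-4\right) \left(-39\right) - \left(8 - \left(65 - 62\right)^{\frac{3}{2}}\right)} = \frac{1}{156 - \left(8 - \left(65 - 62\right)^{\frac{3}{2}}\right)} = \frac{1}{156 - \left(8 - 3^{\frac{3}{2}}\right)} = \frac{1}{156 - \left(8 - 3 \sqrt{3}\right)} = \frac{1}{148 + 3 \sqrt{3}}$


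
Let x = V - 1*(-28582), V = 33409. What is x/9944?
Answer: 61991/9944 ≈ 6.2340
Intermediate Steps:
x = 61991 (x = 33409 - 1*(-28582) = 33409 + 28582 = 61991)
x/9944 = 61991/9944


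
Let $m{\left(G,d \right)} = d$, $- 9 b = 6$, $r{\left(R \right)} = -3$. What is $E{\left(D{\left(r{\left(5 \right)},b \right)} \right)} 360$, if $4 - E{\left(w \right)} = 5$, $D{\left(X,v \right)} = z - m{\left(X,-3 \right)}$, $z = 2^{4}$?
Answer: $-360$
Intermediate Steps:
$b = - \frac{2}{3}$ ($b = \left(- \frac{1}{9}\right) 6 = - \frac{2}{3} \approx -0.66667$)
$z = 16$
$D{\left(X,v \right)} = 19$ ($D{\left(X,v \right)} = 16 - -3 = 16 + 3 = 19$)
$E{\left(w \right)} = -1$ ($E{\left(w \right)} = 4 - 5 = -1$)
$E{\left(D{\left(r{\left(5 \right)},b \right)} \right)} 360 = \left(-1\right) 360 = -360$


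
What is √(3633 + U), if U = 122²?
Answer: √18517 ≈ 136.08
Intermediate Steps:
U = 14884
√(3633 + U) = √(3633 + 14884) = √18517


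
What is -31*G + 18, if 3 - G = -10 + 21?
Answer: 266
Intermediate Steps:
G = -8 (G = 3 - (-10 + 21) = 3 - 1*11 = 3 - 11 = -8)
-31*G + 18 = -31*(-8) + 18 = 248 + 18 = 266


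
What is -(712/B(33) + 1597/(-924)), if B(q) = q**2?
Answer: 32765/30492 ≈ 1.0745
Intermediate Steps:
-(712/B(33) + 1597/(-924)) = -(712/(33**2) + 1597/(-924)) = -(712/1089 + 1597*(-1/924)) = -(712*(1/1089) - 1597/924) = -(712/1089 - 1597/924) = -1*(-32765/30492) = 32765/30492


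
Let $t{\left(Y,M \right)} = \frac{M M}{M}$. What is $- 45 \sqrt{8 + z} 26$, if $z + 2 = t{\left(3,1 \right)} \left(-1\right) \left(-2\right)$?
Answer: $- 2340 \sqrt{2} \approx -3309.3$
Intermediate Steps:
$t{\left(Y,M \right)} = M$ ($t{\left(Y,M \right)} = \frac{M^{2}}{M} = M$)
$z = 0$ ($z = -2 + 1 \left(-1\right) \left(-2\right) = -2 - -2 = -2 + 2 = 0$)
$- 45 \sqrt{8 + z} 26 = - 45 \sqrt{8 + 0} \cdot 26 = - 45 \sqrt{8} \cdot 26 = - 45 \cdot 2 \sqrt{2} \cdot 26 = - 90 \sqrt{2} \cdot 26 = - 2340 \sqrt{2}$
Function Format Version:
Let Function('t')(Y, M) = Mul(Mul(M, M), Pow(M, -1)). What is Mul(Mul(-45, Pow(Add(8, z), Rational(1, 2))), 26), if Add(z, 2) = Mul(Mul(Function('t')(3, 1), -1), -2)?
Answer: Mul(-2340, Pow(2, Rational(1, 2))) ≈ -3309.3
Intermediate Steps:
Function('t')(Y, M) = M (Function('t')(Y, M) = Mul(Pow(M, 2), Pow(M, -1)) = M)
z = 0 (z = Add(-2, Mul(Mul(1, -1), -2)) = Add(-2, Mul(-1, -2)) = Add(-2, 2) = 0)
Mul(Mul(-45, Pow(Add(8, z), Rational(1, 2))), 26) = Mul(Mul(-45, Pow(Add(8, 0), Rational(1, 2))), 26) = Mul(Mul(-45, Pow(8, Rational(1, 2))), 26) = Mul(Mul(-45, Mul(2, Pow(2, Rational(1, 2)))), 26) = Mul(Mul(-90, Pow(2, Rational(1, 2))), 26) = Mul(-2340, Pow(2, Rational(1, 2)))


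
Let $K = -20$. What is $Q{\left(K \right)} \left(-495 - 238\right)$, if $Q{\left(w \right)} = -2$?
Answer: $1466$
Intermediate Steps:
$Q{\left(K \right)} \left(-495 - 238\right) = - 2 \left(-495 - 238\right) = \left(-2\right) \left(-733\right) = 1466$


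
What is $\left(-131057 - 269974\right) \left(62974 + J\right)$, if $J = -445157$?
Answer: $153267230673$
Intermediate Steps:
$\left(-131057 - 269974\right) \left(62974 + J\right) = \left(-131057 - 269974\right) \left(62974 - 445157\right) = \left(-401031\right) \left(-382183\right) = 153267230673$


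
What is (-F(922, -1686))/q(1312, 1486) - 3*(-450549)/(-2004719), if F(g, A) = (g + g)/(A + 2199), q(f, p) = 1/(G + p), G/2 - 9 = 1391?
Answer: -15844757464007/1028420847 ≈ -15407.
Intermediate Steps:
G = 2800 (G = 18 + 2*1391 = 18 + 2782 = 2800)
q(f, p) = 1/(2800 + p)
F(g, A) = 2*g/(2199 + A) (F(g, A) = (2*g)/(2199 + A) = 2*g/(2199 + A))
(-F(922, -1686))/q(1312, 1486) - 3*(-450549)/(-2004719) = (-2*922/(2199 - 1686))/(1/(2800 + 1486)) - 3*(-450549)/(-2004719) = (-2*922/513)/(1/4286) + 1351647*(-1/2004719) = (-2*922/513)/(1/4286) - 1351647/2004719 = -1*1844/513*4286 - 1351647/2004719 = -1844/513*4286 - 1351647/2004719 = -7903384/513 - 1351647/2004719 = -15844757464007/1028420847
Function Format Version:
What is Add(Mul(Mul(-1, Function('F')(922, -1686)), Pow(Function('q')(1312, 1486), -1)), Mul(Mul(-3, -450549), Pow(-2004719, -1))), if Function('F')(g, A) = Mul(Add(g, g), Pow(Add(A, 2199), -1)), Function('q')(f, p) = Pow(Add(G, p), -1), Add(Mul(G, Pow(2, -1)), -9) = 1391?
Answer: Rational(-15844757464007, 1028420847) ≈ -15407.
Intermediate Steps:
G = 2800 (G = Add(18, Mul(2, 1391)) = Add(18, 2782) = 2800)
Function('q')(f, p) = Pow(Add(2800, p), -1)
Function('F')(g, A) = Mul(2, g, Pow(Add(2199, A), -1)) (Function('F')(g, A) = Mul(Mul(2, g), Pow(Add(2199, A), -1)) = Mul(2, g, Pow(Add(2199, A), -1)))
Add(Mul(Mul(-1, Function('F')(922, -1686)), Pow(Function('q')(1312, 1486), -1)), Mul(Mul(-3, -450549), Pow(-2004719, -1))) = Add(Mul(Mul(-1, Mul(2, 922, Pow(Add(2199, -1686), -1))), Pow(Pow(Add(2800, 1486), -1), -1)), Mul(Mul(-3, -450549), Pow(-2004719, -1))) = Add(Mul(Mul(-1, Mul(2, 922, Pow(513, -1))), Pow(Pow(4286, -1), -1)), Mul(1351647, Rational(-1, 2004719))) = Add(Mul(Mul(-1, Mul(2, 922, Rational(1, 513))), Pow(Rational(1, 4286), -1)), Rational(-1351647, 2004719)) = Add(Mul(Mul(-1, Rational(1844, 513)), 4286), Rational(-1351647, 2004719)) = Add(Mul(Rational(-1844, 513), 4286), Rational(-1351647, 2004719)) = Add(Rational(-7903384, 513), Rational(-1351647, 2004719)) = Rational(-15844757464007, 1028420847)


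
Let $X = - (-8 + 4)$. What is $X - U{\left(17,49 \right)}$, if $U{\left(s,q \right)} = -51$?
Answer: $55$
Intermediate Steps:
$X = 4$ ($X = \left(-1\right) \left(-4\right) = 4$)
$X - U{\left(17,49 \right)} = 4 - -51 = 4 + 51 = 55$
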